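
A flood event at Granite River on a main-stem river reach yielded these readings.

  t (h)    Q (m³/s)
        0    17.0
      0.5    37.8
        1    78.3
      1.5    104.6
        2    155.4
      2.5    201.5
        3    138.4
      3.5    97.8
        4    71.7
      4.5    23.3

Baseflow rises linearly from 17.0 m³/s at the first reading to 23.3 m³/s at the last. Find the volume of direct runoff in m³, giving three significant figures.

V ≈ 1.30 × 10^6 m³

Direct-runoff ordinates (Q − Q_b): 0.00, 20.10, 59.90, 85.50, 135.60, 181.00, 117.20, 75.90, 49.10, 0.00 m³/s.
ΣQ_DR = 724.3 m³/s.
With Δt = 0.5 h = 1800 s, V = ΣQ_DR · Δt = 724.3 × 1800 = 1.30 × 10^6 m³.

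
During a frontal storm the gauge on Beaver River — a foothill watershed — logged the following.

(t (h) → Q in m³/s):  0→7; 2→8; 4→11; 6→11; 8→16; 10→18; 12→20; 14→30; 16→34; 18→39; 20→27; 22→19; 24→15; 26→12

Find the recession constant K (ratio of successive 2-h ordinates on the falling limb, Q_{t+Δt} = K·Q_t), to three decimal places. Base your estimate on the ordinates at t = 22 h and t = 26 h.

K ≈ 0.795

Using the recession-limb readings at t = 22 h and t = 26 h: Q falls from 19 to 12 m³/s over 2 intervals.
K = (Q₂/Q₁)^(1/2) = (12/19)^(1/2) = 0.795.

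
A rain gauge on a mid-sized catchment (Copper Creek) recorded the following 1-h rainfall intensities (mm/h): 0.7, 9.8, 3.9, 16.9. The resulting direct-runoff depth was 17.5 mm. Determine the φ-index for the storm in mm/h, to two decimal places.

Only the 2 blocks with intensity above φ contribute runoff: 9.8, 16.9 mm/h.
Σ(I−φ)·Δt = d  ⇒  (9.8+16.9 − 2φ)·1 = 17.5
φ = (26.70 − 17.5/1) / 2 = 4.60 mm/h.

φ ≈ 4.60 mm/h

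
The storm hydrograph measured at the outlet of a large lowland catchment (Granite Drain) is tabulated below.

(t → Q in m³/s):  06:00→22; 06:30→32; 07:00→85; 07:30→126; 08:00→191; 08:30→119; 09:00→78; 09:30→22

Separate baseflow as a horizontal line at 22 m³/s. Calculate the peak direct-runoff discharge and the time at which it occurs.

Q_p = 169.0 m³/s at t = 08:00

Subtracting baseflow gives direct-runoff ordinates: 0.0, 10.0, 63.0, 104.0, 169.0, 97.0, 56.0, 0.0 m³/s.
The maximum is 169.0 m³/s, occurring at the reading for t = 08:00.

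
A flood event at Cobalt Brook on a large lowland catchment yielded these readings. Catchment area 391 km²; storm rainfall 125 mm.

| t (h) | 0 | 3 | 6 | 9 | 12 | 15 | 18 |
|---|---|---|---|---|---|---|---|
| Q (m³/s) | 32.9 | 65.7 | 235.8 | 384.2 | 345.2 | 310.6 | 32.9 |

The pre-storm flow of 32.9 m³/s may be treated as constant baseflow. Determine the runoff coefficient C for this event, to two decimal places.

C ≈ 0.26

ΣQ_DR = 1177 m³/s; V = ΣQ_DR·Δt = 1.271 × 10^7 m³.
Runoff depth d = V / A = 32.51 mm.
C = d / P = 32.51 / 125 = 0.26.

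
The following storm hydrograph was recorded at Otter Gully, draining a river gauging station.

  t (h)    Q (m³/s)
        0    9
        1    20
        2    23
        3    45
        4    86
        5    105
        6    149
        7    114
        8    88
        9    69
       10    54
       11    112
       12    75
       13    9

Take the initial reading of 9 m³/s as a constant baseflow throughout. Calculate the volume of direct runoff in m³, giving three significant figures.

V ≈ 3.00 × 10^6 m³

Direct-runoff ordinates (Q − Q_b): 0.0, 11.0, 14.0, 36.0, 77.0, 96.0, 140.0, 105.0, 79.0, 60.0, 45.0, 103.0, 66.0, 0.0 m³/s.
ΣQ_DR = 832.0 m³/s.
With Δt = 1 h = 3600 s, V = ΣQ_DR · Δt = 832.0 × 3600 = 3.00 × 10^6 m³.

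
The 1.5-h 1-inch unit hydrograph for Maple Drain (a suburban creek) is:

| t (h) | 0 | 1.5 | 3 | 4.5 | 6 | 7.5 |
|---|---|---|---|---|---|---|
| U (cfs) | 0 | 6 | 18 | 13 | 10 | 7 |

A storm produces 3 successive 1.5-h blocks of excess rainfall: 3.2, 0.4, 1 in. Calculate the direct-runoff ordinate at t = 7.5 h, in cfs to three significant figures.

Q ≈ 39.4 cfs

By discrete convolution, Q_j = Σ (P_i / 1 in) · U_{j−i}.
At t = 7.5 h (j=5): Q = (3.2/1)·7 + (0.4/1)·10 + (1/1)·13 = 39.4 cfs.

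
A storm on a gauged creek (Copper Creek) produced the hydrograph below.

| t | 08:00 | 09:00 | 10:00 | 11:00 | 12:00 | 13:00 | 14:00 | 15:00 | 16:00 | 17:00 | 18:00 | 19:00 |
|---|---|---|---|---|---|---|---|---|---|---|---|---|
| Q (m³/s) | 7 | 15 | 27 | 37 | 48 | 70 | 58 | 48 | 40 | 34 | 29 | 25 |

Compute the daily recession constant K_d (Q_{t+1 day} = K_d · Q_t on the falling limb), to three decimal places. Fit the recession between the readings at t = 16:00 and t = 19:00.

Between t = 16:00 and t = 19:00 the flow falls from 40 to 25 m³/s over 3×1 h = 3 h.
Per-interval ratio K = (25/40)^(1/3) = 0.8550; K_d = K^(24/1) = 0.023.

K_d ≈ 0.023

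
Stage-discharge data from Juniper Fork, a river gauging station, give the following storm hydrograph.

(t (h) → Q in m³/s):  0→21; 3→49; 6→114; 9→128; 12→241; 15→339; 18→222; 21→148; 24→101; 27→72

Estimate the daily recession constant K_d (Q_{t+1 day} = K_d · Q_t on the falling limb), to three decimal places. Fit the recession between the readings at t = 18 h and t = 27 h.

Between t = 18 h and t = 27 h the flow falls from 222 to 72 m³/s over 3×3 h = 9 h.
Per-interval ratio K = (72/222)^(1/3) = 0.6871; K_d = K^(24/3) = 0.050.

K_d ≈ 0.050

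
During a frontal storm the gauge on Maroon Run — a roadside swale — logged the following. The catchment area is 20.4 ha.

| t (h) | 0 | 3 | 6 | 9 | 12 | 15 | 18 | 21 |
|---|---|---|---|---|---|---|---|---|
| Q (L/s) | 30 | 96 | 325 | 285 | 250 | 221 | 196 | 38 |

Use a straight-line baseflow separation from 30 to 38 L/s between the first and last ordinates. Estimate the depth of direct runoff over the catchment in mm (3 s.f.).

Direct runoff: 0.00, 64.86, 292.71, 251.57, 215.43, 185.29, 159.14, 0.00 L/s; ΣQ_DR = 1169 L/s.
V = ΣQ_DR · Δt = 1169 × 10800 s = 1.263 × 10^7 L.
Over A = 20.4 ha, depth = V / A = 61.9 mm.

d ≈ 61.9 mm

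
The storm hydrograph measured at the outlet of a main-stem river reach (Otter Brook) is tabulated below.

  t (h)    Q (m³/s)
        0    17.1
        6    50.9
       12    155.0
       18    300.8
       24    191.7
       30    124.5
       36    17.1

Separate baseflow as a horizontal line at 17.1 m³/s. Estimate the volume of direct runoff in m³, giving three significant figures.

Direct-runoff ordinates (Q − Q_b): 0.0, 33.8, 137.9, 283.7, 174.6, 107.4, 0.0 m³/s.
ΣQ_DR = 737.4 m³/s.
With Δt = 6 h = 21600 s, V = ΣQ_DR · Δt = 737.4 × 21600 = 1.59 × 10^7 m³.

V ≈ 1.59 × 10^7 m³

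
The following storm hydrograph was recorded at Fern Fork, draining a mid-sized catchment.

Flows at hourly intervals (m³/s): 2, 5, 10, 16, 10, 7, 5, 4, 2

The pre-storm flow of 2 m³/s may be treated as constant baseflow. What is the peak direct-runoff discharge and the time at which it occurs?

Q_p = 14.0 m³/s at t = 3 h

Subtracting baseflow gives direct-runoff ordinates: 0.0, 3.0, 8.0, 14.0, 8.0, 5.0, 3.0, 2.0, 0.0 m³/s.
The maximum is 14.0 m³/s, occurring at the reading for t = 3 h.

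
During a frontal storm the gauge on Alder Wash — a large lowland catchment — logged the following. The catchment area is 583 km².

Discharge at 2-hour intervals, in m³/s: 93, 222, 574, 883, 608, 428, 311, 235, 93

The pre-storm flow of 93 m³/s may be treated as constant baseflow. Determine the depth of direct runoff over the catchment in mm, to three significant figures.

Direct runoff: 0.0, 129.0, 481.0, 790.0, 515.0, 335.0, 218.0, 142.0, 0.0 m³/s; ΣQ_DR = 2610 m³/s.
V = ΣQ_DR · Δt = 2610 × 7200 s = 1.879 × 10^7 m³.
Over A = 583 km², depth = V / A = 32.2 mm.

d ≈ 32.2 mm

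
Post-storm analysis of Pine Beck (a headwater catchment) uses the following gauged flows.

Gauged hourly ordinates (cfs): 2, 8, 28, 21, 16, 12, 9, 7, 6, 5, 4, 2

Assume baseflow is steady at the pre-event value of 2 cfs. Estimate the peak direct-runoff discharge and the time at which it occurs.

Q_p = 26.0 cfs at t = 2 h

Subtracting baseflow gives direct-runoff ordinates: 0.0, 6.0, 26.0, 19.0, 14.0, 10.0, 7.0, 5.0, 4.0, 3.0, 2.0, 0.0 cfs.
The maximum is 26.0 cfs, occurring at the reading for t = 2 h.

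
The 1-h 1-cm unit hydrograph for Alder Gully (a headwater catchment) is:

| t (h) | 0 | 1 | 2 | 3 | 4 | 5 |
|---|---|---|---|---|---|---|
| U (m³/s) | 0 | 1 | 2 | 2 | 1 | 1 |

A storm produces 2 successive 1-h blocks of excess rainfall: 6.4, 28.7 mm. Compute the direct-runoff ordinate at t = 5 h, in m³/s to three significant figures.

Q ≈ 3.51 m³/s

By discrete convolution, Q_j = Σ (P_i / 10 mm) · U_{j−i}.
At t = 5 h (j=5): Q = (6.4/10)·1 + (28.7/10)·1 = 3.51 m³/s.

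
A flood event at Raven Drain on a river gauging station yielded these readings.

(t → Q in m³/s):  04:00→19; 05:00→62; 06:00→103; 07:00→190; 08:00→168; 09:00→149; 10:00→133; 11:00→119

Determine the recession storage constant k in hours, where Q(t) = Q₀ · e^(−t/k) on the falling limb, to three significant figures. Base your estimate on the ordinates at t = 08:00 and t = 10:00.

On the falling limb, Q drops from 168 to 133 m³/s between t = 08:00 and t = 10:00 (Δt = 2 h).
k = −Δt / ln(Q₂/Q₁) = −2 / ln(133/168) = 8.56 h.

k ≈ 8.56 h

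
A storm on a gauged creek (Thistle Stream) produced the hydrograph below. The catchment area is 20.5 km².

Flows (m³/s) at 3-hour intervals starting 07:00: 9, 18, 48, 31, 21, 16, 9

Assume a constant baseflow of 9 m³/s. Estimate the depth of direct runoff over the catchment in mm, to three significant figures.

Direct runoff: 0.0, 9.0, 39.0, 22.0, 12.0, 7.0, 0.0 m³/s; ΣQ_DR = 89.00 m³/s.
V = ΣQ_DR · Δt = 89.00 × 10800 s = 9.612 × 10^5 m³.
Over A = 20.5 km², depth = V / A = 46.9 mm.

d ≈ 46.9 mm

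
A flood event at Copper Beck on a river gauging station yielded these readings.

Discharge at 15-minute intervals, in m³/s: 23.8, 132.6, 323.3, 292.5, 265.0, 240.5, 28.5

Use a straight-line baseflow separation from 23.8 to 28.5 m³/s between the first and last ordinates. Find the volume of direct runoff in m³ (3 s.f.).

Direct-runoff ordinates (Q − Q_b): 0.00, 108.02, 297.93, 266.35, 238.07, 212.78, 0.00 m³/s.
ΣQ_DR = 1123 m³/s.
With Δt = 0.25 h = 900 s, V = ΣQ_DR · Δt = 1123 × 900 = 1.01 × 10^6 m³.

V ≈ 1.01 × 10^6 m³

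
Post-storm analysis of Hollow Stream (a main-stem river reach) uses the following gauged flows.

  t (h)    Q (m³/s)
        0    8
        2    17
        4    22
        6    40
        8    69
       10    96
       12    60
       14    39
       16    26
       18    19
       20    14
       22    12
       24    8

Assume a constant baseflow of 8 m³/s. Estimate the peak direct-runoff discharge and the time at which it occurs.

Subtracting baseflow gives direct-runoff ordinates: 0.0, 9.0, 14.0, 32.0, 61.0, 88.0, 52.0, 31.0, 18.0, 11.0, 6.0, 4.0, 0.0 m³/s.
The maximum is 88.0 m³/s, occurring at the reading for t = 10 h.

Q_p = 88.0 m³/s at t = 10 h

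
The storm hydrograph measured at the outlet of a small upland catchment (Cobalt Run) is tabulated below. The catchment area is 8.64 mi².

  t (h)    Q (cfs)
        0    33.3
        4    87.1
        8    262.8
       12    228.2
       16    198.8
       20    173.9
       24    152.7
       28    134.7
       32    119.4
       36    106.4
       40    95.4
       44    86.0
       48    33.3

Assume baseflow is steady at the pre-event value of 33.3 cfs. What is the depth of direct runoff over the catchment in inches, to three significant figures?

Direct runoff: 0.0, 53.8, 229.5, 194.9, 165.5, 140.6, 119.4, 101.4, 86.1, 73.1, 62.1, 52.7, 0.0 cfs; ΣQ_DR = 1279 cfs.
V = ΣQ_DR · Δt = 1279 × 14400 s = 1.842 × 10^7 ft³.
Over A = 8.64 mi², depth = V / A = 0.918 in.

d ≈ 0.918 in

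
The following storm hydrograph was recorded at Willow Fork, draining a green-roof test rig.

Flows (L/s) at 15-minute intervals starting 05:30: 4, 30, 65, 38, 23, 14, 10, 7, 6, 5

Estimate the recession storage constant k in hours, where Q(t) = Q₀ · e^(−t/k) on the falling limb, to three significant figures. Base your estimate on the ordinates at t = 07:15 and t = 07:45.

k ≈ 1.49 h

On the falling limb, Q drops from 7 to 5 L/s between t = 07:15 and t = 07:45 (Δt = 0.5 h).
k = −Δt / ln(Q₂/Q₁) = −0.5 / ln(5/7) = 1.49 h.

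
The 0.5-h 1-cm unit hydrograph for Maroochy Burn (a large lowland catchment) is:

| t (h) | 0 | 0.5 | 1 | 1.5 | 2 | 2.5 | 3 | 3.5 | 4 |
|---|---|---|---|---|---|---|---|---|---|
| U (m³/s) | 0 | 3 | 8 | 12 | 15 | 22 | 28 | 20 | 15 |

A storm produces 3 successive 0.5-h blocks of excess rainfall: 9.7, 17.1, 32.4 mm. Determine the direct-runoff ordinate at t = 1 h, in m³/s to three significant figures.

Q ≈ 12.9 m³/s

By discrete convolution, Q_j = Σ (P_i / 10 mm) · U_{j−i}.
At t = 1 h (j=2): Q = (9.7/10)·8 + (17.1/10)·3 + (32.4/10)·0 = 12.9 m³/s.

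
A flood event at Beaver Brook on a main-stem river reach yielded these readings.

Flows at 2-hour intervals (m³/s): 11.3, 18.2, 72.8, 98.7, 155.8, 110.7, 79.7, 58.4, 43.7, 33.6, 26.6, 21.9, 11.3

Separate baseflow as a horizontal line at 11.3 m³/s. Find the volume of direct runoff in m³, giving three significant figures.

V ≈ 4.29 × 10^6 m³

Direct-runoff ordinates (Q − Q_b): 0.0, 6.9, 61.5, 87.4, 144.5, 99.4, 68.4, 47.1, 32.4, 22.3, 15.3, 10.6, 0.0 m³/s.
ΣQ_DR = 595.8 m³/s.
With Δt = 2 h = 7200 s, V = ΣQ_DR · Δt = 595.8 × 7200 = 4.29 × 10^6 m³.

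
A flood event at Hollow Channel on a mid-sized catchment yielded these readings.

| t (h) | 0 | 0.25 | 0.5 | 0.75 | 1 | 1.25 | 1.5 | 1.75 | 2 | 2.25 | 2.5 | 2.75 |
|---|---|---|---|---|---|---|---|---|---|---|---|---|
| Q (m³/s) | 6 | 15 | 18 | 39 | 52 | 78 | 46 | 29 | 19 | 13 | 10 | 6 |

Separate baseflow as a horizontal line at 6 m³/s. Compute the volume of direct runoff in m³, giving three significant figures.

Direct-runoff ordinates (Q − Q_b): 0.0, 9.0, 12.0, 33.0, 46.0, 72.0, 40.0, 23.0, 13.0, 7.0, 4.0, 0.0 m³/s.
ΣQ_DR = 259.0 m³/s.
With Δt = 0.25 h = 900 s, V = ΣQ_DR · Δt = 259.0 × 900 = 2.33 × 10^5 m³.

V ≈ 2.33 × 10^5 m³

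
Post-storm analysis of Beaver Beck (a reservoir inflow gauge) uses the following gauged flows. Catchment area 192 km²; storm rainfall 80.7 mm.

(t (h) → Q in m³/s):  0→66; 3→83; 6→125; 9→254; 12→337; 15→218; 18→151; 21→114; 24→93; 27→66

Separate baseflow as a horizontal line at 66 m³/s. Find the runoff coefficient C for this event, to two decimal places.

C ≈ 0.59

ΣQ_DR = 847.0 m³/s; V = ΣQ_DR·Δt = 9.148 × 10^6 m³.
Runoff depth d = V / A = 47.64 mm.
C = d / P = 47.64 / 80.7 = 0.59.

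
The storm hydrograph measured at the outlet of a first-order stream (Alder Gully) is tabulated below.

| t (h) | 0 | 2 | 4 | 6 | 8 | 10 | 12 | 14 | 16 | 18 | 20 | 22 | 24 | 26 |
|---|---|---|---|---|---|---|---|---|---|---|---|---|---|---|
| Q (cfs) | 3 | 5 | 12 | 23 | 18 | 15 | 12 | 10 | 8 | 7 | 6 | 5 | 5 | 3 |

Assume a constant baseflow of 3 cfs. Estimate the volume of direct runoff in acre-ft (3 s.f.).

V ≈ 14.9 acre-ft

Direct-runoff ordinates (Q − Q_b): 0.0, 2.0, 9.0, 20.0, 15.0, 12.0, 9.0, 7.0, 5.0, 4.0, 3.0, 2.0, 2.0, 0.0 cfs.
ΣQ_DR = 90.00 cfs.
With Δt = 2 h = 7200 s, V = ΣQ_DR · Δt = 90.00 × 7200 = 6.48 × 10^5 ft³ = 14.9 acre-ft.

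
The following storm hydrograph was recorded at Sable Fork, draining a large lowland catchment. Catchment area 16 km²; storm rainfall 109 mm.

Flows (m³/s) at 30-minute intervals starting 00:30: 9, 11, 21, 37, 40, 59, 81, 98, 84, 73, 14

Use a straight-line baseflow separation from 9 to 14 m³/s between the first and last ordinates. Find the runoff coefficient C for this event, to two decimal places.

C ≈ 0.41

ΣQ_DR = 400.5 m³/s; V = ΣQ_DR·Δt = 7.209 × 10^5 m³.
Runoff depth d = V / A = 45.06 mm.
C = d / P = 45.06 / 109 = 0.41.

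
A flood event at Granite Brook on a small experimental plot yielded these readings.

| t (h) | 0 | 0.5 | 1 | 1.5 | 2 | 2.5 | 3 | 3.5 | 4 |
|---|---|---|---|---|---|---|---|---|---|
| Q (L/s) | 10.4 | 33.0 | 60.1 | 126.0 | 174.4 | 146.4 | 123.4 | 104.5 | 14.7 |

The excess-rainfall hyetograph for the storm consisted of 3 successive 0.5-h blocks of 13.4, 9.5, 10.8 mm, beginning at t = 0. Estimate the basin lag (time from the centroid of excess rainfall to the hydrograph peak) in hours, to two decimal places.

Centroid of excess rainfall: t_c = Σ P_i·t̄_i / ΣP_i = 0.7114 h (block centres at 0.25, 0.75, 1.25 h).
Hydrograph peak occurs at t = 2 h, so basin lag t_L = 2 − 0.7114 = 1.29 h.

t_L ≈ 1.29 h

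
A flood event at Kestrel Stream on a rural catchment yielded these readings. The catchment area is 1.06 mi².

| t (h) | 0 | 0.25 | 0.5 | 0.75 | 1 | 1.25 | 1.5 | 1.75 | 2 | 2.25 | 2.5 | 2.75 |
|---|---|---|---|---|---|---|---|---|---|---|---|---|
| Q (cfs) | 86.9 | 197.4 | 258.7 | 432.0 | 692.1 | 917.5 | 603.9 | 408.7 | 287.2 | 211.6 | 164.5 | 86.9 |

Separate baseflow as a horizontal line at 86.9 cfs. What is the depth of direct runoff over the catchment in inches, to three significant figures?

Direct runoff: 0.0, 110.5, 171.8, 345.1, 605.2, 830.6, 517.0, 321.8, 200.3, 124.7, 77.6, 0.0 cfs; ΣQ_DR = 3305 cfs.
V = ΣQ_DR · Δt = 3305 × 900 s = 2.974 × 10^6 ft³.
Over A = 1.06 mi², depth = V / A = 1.21 in.

d ≈ 1.21 in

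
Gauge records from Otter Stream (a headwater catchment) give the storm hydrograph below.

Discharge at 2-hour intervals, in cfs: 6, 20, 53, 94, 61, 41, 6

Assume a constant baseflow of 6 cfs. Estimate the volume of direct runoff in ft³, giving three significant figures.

Direct-runoff ordinates (Q − Q_b): 0.0, 14.0, 47.0, 88.0, 55.0, 35.0, 0.0 cfs.
ΣQ_DR = 239.0 cfs.
With Δt = 2 h = 7200 s, V = ΣQ_DR · Δt = 239.0 × 7200 = 1.72 × 10^6 ft³.

V ≈ 1.72 × 10^6 ft³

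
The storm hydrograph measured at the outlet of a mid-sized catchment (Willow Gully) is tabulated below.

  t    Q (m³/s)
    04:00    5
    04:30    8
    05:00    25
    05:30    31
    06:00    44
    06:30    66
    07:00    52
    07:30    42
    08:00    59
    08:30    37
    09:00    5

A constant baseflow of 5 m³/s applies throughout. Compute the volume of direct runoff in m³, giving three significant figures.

Direct-runoff ordinates (Q − Q_b): 0.0, 3.0, 20.0, 26.0, 39.0, 61.0, 47.0, 37.0, 54.0, 32.0, 0.0 m³/s.
ΣQ_DR = 319.0 m³/s.
With Δt = 0.5 h = 1800 s, V = ΣQ_DR · Δt = 319.0 × 1800 = 5.74 × 10^5 m³.

V ≈ 5.74 × 10^5 m³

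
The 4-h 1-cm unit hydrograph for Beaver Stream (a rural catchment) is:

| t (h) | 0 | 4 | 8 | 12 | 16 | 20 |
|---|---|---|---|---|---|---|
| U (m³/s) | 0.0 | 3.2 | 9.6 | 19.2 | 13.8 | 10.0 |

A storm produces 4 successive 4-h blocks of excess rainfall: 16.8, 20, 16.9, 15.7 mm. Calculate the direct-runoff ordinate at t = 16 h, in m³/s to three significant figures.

By discrete convolution, Q_j = Σ (P_i / 10 mm) · U_{j−i}.
At t = 16 h (j=4): Q = (16.8/10)·13.8 + (20/10)·19.2 + (16.9/10)·9.6 + (15.7/10)·3.2 = 82.8 m³/s.

Q ≈ 82.8 m³/s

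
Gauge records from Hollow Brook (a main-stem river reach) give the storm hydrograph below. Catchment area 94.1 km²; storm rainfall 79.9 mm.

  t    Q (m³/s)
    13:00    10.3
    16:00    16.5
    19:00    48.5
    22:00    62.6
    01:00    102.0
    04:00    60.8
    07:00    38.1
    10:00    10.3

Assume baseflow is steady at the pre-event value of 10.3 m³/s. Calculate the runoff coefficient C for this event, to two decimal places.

ΣQ_DR = 266.7 m³/s; V = ΣQ_DR·Δt = 2.880 × 10^6 m³.
Runoff depth d = V / A = 30.61 mm.
C = d / P = 30.61 / 79.9 = 0.38.

C ≈ 0.38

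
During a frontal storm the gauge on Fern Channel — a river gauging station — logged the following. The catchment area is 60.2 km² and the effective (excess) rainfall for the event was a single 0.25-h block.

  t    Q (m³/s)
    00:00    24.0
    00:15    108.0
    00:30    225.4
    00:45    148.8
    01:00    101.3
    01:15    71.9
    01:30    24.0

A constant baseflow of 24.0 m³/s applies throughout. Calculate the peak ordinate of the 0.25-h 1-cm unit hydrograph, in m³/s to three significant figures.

Direct runoff: 0.0, 84.0, 201.4, 124.8, 77.3, 47.9, 0.0 m³/s; ΣQ_DR = 535.4 m³/s, peak = 201.4 m³/s.
Runoff depth d = ΣQ_DR·Δt / A = 535.4 × 900 / (60.2 km²) = 8.004 mm.
The 1-cm UH is the DRH scaled by (10 mm)/d, so U_p = 201.4 × 10/8.004 = 252 m³/s.

U_p ≈ 252 m³/s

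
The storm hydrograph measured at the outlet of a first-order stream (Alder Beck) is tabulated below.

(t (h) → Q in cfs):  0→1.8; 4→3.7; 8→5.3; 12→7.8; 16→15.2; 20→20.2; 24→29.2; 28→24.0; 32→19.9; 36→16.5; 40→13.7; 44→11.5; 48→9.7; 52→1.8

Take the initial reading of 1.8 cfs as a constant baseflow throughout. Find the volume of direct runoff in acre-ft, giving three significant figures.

V ≈ 51.3 acre-ft

Direct-runoff ordinates (Q − Q_b): 0.0, 1.9, 3.5, 6.0, 13.4, 18.4, 27.4, 22.2, 18.1, 14.7, 11.9, 9.7, 7.9, 0.0 cfs.
ΣQ_DR = 155.1 cfs.
With Δt = 4 h = 14400 s, V = ΣQ_DR · Δt = 155.1 × 14400 = 2.23 × 10^6 ft³ = 51.3 acre-ft.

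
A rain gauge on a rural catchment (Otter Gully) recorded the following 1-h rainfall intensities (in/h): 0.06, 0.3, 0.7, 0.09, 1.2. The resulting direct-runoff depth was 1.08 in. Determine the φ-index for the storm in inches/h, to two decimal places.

φ ≈ 0.41 in/h

Only the 2 blocks with intensity above φ contribute runoff: 0.7, 1.2 in/h.
Σ(I−φ)·Δt = d  ⇒  (0.7+1.2 − 2φ)·1 = 1.08
φ = (1.900 − 1.08/1) / 2 = 0.41 in/h.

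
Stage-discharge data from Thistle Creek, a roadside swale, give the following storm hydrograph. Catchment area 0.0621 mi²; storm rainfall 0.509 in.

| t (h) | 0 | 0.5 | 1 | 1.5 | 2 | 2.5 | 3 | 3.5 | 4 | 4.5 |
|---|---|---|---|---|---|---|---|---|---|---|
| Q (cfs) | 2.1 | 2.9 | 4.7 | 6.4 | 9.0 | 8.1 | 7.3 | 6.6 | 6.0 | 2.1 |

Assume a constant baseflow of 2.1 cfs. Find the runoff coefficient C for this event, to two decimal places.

C ≈ 0.84

ΣQ_DR = 34.20 cfs; V = ΣQ_DR·Δt = 61560 ft³.
Runoff depth d = V / A = 0.4267 in.
C = d / P = 0.4267 / 0.509 = 0.84.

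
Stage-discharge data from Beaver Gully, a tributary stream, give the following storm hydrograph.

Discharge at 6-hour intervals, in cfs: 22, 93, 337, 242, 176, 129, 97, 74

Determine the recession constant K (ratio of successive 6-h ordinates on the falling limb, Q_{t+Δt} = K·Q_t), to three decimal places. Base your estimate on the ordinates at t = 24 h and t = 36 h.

Using the recession-limb readings at t = 24 h and t = 36 h: Q falls from 176 to 97 cfs over 2 intervals.
K = (Q₂/Q₁)^(1/2) = (97/176)^(1/2) = 0.742.

K ≈ 0.742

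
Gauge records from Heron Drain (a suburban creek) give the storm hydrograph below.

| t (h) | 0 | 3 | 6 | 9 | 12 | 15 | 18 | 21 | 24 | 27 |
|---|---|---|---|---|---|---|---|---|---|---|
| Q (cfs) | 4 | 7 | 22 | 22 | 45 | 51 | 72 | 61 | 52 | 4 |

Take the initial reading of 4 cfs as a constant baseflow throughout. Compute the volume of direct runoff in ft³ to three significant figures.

Direct-runoff ordinates (Q − Q_b): 0.0, 3.0, 18.0, 18.0, 41.0, 47.0, 68.0, 57.0, 48.0, 0.0 cfs.
ΣQ_DR = 300.0 cfs.
With Δt = 3 h = 10800 s, V = ΣQ_DR · Δt = 300.0 × 10800 = 3.24 × 10^6 ft³.

V ≈ 3.24 × 10^6 ft³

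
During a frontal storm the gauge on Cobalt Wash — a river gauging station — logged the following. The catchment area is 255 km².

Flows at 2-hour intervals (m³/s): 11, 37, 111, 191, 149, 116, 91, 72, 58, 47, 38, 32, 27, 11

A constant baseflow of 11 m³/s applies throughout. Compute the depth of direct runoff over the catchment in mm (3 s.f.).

Direct runoff: 0.0, 26.0, 100.0, 180.0, 138.0, 105.0, 80.0, 61.0, 47.0, 36.0, 27.0, 21.0, 16.0, 0.0 m³/s; ΣQ_DR = 837.0 m³/s.
V = ΣQ_DR · Δt = 837.0 × 7200 s = 6.026 × 10^6 m³.
Over A = 255 km², depth = V / A = 23.6 mm.

d ≈ 23.6 mm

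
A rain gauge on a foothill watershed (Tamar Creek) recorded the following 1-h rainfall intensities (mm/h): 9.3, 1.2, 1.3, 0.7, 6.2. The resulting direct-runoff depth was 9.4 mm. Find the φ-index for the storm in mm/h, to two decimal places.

Only the 2 blocks with intensity above φ contribute runoff: 9.3, 6.2 mm/h.
Σ(I−φ)·Δt = d  ⇒  (9.3+6.2 − 2φ)·1 = 9.4
φ = (15.50 − 9.4/1) / 2 = 3.05 mm/h.

φ ≈ 3.05 mm/h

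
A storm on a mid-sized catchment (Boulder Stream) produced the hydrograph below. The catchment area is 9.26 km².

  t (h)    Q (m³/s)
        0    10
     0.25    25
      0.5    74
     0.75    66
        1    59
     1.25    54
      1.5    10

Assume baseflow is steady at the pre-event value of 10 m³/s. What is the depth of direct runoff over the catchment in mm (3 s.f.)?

d ≈ 22.2 mm

Direct runoff: 0.0, 15.0, 64.0, 56.0, 49.0, 44.0, 0.0 m³/s; ΣQ_DR = 228.0 m³/s.
V = ΣQ_DR · Δt = 228.0 × 900 s = 2.052 × 10^5 m³.
Over A = 9.26 km², depth = V / A = 22.2 mm.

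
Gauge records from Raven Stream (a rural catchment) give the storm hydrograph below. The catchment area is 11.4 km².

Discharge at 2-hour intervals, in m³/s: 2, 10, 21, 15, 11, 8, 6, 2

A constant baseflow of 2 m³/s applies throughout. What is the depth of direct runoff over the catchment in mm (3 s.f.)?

Direct runoff: 0.0, 8.0, 19.0, 13.0, 9.0, 6.0, 4.0, 0.0 m³/s; ΣQ_DR = 59.00 m³/s.
V = ΣQ_DR · Δt = 59.00 × 7200 s = 4.248 × 10^5 m³.
Over A = 11.4 km², depth = V / A = 37.3 mm.

d ≈ 37.3 mm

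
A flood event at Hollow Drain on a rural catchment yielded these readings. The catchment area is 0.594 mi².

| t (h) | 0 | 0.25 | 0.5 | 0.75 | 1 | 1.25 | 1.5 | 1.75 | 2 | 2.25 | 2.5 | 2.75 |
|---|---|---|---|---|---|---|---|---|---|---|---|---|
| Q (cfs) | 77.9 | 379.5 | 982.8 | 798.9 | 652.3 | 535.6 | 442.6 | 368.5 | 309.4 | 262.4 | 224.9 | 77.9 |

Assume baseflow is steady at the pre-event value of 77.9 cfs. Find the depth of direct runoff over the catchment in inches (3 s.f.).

d ≈ 2.72 in

Direct runoff: 0.0, 301.6, 904.9, 721.0, 574.4, 457.7, 364.7, 290.6, 231.5, 184.5, 147.0, 0.0 cfs; ΣQ_DR = 4178 cfs.
V = ΣQ_DR · Δt = 4178 × 900 s = 3.760 × 10^6 ft³.
Over A = 0.594 mi², depth = V / A = 2.72 in.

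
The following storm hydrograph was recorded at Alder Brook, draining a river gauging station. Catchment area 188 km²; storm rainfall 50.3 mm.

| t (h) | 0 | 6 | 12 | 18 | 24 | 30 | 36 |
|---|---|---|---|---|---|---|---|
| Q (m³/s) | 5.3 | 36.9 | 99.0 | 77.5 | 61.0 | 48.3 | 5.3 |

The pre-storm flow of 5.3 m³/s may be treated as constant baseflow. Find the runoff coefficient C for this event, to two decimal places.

ΣQ_DR = 296.2 m³/s; V = ΣQ_DR·Δt = 6.398 × 10^6 m³.
Runoff depth d = V / A = 34.03 mm.
C = d / P = 34.03 / 50.3 = 0.68.

C ≈ 0.68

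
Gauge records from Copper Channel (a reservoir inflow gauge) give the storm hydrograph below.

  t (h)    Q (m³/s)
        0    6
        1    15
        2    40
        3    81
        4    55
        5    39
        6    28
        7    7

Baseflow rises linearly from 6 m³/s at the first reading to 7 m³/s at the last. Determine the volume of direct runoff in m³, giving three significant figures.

V ≈ 7.88 × 10^5 m³

Direct-runoff ordinates (Q − Q_b): 0.00, 8.86, 33.71, 74.57, 48.43, 32.29, 21.14, 0.00 m³/s.
ΣQ_DR = 219.0 m³/s.
With Δt = 1 h = 3600 s, V = ΣQ_DR · Δt = 219.0 × 3600 = 7.88 × 10^5 m³.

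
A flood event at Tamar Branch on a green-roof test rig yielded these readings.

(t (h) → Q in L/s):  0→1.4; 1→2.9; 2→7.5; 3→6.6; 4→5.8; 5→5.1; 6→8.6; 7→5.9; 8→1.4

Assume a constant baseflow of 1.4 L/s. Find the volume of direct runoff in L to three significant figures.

Direct-runoff ordinates (Q − Q_b): 0.0, 1.5, 6.1, 5.2, 4.4, 3.7, 7.2, 4.5, 0.0 L/s.
ΣQ_DR = 32.60 L/s.
With Δt = 1 h = 3600 s, V = ΣQ_DR · Δt = 32.60 × 3600 = 1.17 × 10^5 L.

V ≈ 1.17 × 10^5 L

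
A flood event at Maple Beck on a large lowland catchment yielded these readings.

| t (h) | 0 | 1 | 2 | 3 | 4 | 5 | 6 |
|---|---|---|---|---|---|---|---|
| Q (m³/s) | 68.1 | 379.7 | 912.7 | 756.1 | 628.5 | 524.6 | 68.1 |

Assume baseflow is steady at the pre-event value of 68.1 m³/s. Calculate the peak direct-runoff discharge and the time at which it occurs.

Subtracting baseflow gives direct-runoff ordinates: 0.0, 311.6, 844.6, 688.0, 560.4, 456.5, 0.0 m³/s.
The maximum is 844.6 m³/s, occurring at the reading for t = 2 h.

Q_p = 844.6 m³/s at t = 2 h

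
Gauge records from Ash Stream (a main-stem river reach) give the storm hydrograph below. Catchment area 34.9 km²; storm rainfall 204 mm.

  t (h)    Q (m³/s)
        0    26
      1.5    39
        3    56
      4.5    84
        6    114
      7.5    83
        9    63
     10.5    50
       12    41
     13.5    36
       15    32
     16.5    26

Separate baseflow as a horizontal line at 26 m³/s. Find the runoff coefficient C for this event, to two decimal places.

C ≈ 0.26

ΣQ_DR = 338.0 m³/s; V = ΣQ_DR·Δt = 1.825 × 10^6 m³.
Runoff depth d = V / A = 52.30 mm.
C = d / P = 52.30 / 204 = 0.26.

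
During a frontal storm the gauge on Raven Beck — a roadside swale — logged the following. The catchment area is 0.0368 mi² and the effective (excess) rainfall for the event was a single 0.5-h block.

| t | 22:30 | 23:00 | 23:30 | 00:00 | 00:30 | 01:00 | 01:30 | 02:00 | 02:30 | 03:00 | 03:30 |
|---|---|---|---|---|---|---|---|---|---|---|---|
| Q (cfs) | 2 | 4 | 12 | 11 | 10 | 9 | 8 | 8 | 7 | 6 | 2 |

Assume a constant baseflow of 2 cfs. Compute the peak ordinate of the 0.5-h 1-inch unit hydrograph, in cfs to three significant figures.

U_p ≈ 8.33 cfs

Direct runoff: 0.0, 2.0, 10.0, 9.0, 8.0, 7.0, 6.0, 6.0, 5.0, 4.0, 0.0 cfs; ΣQ_DR = 57.00 cfs, peak = 10.0 cfs.
Runoff depth d = ΣQ_DR·Δt / A = 57.00 × 1800 / (0.0368 mi²) = 1.200 in.
The 1-inch UH is the DRH scaled by (1 in)/d, so U_p = 10.0 × 1/1.200 = 8.33 cfs.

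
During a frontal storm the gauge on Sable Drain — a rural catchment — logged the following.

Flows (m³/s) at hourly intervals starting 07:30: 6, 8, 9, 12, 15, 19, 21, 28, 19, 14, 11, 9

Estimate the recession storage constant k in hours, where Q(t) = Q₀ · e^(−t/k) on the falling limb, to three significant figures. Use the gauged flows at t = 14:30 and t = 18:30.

On the falling limb, Q drops from 28 to 9 m³/s between t = 14:30 and t = 18:30 (Δt = 4 h).
k = −Δt / ln(Q₂/Q₁) = −4 / ln(9/28) = 3.52 h.

k ≈ 3.52 h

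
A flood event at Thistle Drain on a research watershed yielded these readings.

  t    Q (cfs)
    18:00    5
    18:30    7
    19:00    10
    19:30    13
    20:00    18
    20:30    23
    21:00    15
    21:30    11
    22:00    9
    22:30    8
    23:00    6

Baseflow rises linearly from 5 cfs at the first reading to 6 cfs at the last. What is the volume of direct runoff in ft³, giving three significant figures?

V ≈ 1.16 × 10^5 ft³

Direct-runoff ordinates (Q − Q_b): 0.00, 1.90, 4.80, 7.70, 12.60, 17.50, 9.40, 5.30, 3.20, 2.10, 0.00 cfs.
ΣQ_DR = 64.50 cfs.
With Δt = 0.5 h = 1800 s, V = ΣQ_DR · Δt = 64.50 × 1800 = 1.16 × 10^5 ft³.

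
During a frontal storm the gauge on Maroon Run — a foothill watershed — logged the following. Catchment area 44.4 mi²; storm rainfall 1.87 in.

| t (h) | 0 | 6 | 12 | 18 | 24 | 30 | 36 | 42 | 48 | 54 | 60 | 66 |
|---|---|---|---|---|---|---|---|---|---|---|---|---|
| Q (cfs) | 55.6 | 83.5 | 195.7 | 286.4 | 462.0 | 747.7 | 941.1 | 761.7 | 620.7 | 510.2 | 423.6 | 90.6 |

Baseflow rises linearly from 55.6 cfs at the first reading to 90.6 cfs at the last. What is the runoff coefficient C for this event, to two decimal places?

ΣQ_DR = 4302 cfs; V = ΣQ_DR·Δt = 9.291 × 10^7 ft³.
Runoff depth d = V / A = 0.9008 in.
C = d / P = 0.9008 / 1.87 = 0.48.

C ≈ 0.48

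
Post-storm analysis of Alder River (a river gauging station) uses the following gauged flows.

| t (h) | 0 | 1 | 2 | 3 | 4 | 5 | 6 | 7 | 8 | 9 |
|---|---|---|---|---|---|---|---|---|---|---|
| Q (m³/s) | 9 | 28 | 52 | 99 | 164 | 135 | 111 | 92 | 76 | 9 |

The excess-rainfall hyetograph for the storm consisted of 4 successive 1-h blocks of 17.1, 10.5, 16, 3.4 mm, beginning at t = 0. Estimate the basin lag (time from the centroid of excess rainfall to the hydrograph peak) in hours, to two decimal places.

Centroid of excess rainfall: t_c = Σ P_i·t̄_i / ΣP_i = 1.6213 h (block centres at 0.5, 1.5, 2.5, 3.5 h).
Hydrograph peak occurs at t = 4 h, so basin lag t_L = 4 − 1.6213 = 2.38 h.

t_L ≈ 2.38 h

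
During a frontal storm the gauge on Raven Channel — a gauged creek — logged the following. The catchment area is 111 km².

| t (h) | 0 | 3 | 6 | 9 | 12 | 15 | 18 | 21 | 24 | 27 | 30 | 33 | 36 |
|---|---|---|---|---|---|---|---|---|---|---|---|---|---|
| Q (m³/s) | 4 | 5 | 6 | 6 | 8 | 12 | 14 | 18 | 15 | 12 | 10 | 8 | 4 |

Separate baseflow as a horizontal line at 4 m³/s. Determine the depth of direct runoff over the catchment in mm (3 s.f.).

Direct runoff: 0.0, 1.0, 2.0, 2.0, 4.0, 8.0, 10.0, 14.0, 11.0, 8.0, 6.0, 4.0, 0.0 m³/s; ΣQ_DR = 70.00 m³/s.
V = ΣQ_DR · Δt = 70.00 × 10800 s = 7.560 × 10^5 m³.
Over A = 111 km², depth = V / A = 6.81 mm.

d ≈ 6.81 mm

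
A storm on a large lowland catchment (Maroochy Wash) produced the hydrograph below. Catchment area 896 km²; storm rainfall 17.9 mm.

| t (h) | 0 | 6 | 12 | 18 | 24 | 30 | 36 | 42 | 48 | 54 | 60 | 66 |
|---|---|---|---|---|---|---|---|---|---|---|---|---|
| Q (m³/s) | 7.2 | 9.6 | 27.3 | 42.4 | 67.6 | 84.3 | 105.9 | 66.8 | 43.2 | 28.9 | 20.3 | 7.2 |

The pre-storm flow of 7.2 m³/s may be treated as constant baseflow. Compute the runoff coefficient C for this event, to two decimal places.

ΣQ_DR = 424.3 m³/s; V = ΣQ_DR·Δt = 9.165 × 10^6 m³.
Runoff depth d = V / A = 10.23 mm.
C = d / P = 10.23 / 17.9 = 0.57.

C ≈ 0.57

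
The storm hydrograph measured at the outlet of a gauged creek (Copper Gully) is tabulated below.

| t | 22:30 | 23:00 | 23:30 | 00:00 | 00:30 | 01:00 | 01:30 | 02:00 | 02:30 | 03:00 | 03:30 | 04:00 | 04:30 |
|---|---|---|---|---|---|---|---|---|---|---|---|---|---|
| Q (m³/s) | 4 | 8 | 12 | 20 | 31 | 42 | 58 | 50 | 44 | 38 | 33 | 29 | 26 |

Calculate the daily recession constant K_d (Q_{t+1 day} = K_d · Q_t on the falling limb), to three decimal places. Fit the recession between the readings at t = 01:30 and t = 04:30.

K_d ≈ 0.002

Between t = 01:30 and t = 04:30 the flow falls from 58 to 26 m³/s over 6×0.5 h = 3 h.
Per-interval ratio K = (26/58)^(1/6) = 0.8748; K_d = K^(24/0.5) = 0.002.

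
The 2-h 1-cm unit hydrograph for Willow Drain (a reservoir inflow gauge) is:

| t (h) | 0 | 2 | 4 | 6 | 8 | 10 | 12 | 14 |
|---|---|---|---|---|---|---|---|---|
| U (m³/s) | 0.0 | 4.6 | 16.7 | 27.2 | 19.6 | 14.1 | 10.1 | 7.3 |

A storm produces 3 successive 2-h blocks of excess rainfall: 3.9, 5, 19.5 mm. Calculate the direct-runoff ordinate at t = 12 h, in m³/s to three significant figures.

By discrete convolution, Q_j = Σ (P_i / 10 mm) · U_{j−i}.
At t = 12 h (j=6): Q = (3.9/10)·10.1 + (5/10)·14.1 + (19.5/10)·19.6 = 49.2 m³/s.

Q ≈ 49.2 m³/s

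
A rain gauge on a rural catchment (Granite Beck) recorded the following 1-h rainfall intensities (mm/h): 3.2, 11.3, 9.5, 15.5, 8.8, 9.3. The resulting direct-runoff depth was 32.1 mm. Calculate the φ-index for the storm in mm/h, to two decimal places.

Only the 5 blocks with intensity above φ contribute runoff: 11.3, 9.5, 15.5, 8.8, 9.3 mm/h.
Σ(I−φ)·Δt = d  ⇒  (11.3+9.5+15.5+8.8+9.3 − 5φ)·1 = 32.1
φ = (54.40 − 32.1/1) / 5 = 4.46 mm/h.

φ ≈ 4.46 mm/h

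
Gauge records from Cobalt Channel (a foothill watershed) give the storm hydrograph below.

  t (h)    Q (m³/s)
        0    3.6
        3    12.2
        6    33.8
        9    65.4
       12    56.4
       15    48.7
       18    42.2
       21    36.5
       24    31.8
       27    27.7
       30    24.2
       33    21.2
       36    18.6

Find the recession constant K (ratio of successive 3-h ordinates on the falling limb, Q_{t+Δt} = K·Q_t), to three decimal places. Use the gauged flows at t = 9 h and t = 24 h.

K ≈ 0.866

Using the recession-limb readings at t = 9 h and t = 24 h: Q falls from 65.4 to 31.8 m³/s over 5 intervals.
K = (Q₂/Q₁)^(1/5) = (31.8/65.4)^(1/5) = 0.866.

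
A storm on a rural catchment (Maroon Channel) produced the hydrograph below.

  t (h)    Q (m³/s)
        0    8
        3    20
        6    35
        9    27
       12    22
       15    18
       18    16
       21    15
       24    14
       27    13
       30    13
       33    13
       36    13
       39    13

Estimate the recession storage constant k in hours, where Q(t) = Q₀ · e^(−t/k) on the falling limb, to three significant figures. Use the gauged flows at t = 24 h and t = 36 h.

On the falling limb, Q drops from 14 to 13 m³/s between t = 24 h and t = 36 h (Δt = 12 h).
k = −Δt / ln(Q₂/Q₁) = −12 / ln(13/14) = 162 h.

k ≈ 162 h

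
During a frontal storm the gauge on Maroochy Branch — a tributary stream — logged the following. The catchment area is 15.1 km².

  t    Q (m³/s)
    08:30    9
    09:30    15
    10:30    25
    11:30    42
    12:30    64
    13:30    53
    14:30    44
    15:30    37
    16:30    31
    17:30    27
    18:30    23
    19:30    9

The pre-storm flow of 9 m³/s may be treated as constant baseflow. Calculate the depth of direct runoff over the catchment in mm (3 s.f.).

d ≈ 64.6 mm

Direct runoff: 0.0, 6.0, 16.0, 33.0, 55.0, 44.0, 35.0, 28.0, 22.0, 18.0, 14.0, 0.0 m³/s; ΣQ_DR = 271.0 m³/s.
V = ΣQ_DR · Δt = 271.0 × 3600 s = 9.756 × 10^5 m³.
Over A = 15.1 km², depth = V / A = 64.6 mm.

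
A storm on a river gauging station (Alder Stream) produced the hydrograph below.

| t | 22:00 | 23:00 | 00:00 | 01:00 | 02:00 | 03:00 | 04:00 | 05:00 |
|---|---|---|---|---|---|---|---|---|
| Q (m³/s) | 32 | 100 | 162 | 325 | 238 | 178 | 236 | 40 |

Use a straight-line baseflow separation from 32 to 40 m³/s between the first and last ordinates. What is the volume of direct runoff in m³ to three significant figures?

Direct-runoff ordinates (Q − Q_b): 0.00, 66.86, 127.71, 289.57, 201.43, 140.29, 197.14, 0.00 m³/s.
ΣQ_DR = 1023 m³/s.
With Δt = 1 h = 3600 s, V = ΣQ_DR · Δt = 1023 × 3600 = 3.68 × 10^6 m³.

V ≈ 3.68 × 10^6 m³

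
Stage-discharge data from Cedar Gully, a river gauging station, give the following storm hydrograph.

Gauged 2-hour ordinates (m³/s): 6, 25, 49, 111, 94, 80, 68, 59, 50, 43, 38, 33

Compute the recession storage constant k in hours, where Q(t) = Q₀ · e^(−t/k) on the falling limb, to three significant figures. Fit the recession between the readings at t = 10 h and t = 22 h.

On the falling limb, Q drops from 80 to 33 m³/s between t = 10 h and t = 22 h (Δt = 12 h).
k = −Δt / ln(Q₂/Q₁) = −12 / ln(33/80) = 13.6 h.

k ≈ 13.6 h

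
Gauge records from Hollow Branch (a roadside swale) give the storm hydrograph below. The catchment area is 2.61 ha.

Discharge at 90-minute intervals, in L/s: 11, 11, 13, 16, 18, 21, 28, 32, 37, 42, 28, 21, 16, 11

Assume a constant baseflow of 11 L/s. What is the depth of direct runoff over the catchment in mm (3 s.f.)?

Direct runoff: 0.0, 0.0, 2.0, 5.0, 7.0, 10.0, 17.0, 21.0, 26.0, 31.0, 17.0, 10.0, 5.0, 0.0 L/s; ΣQ_DR = 151.0 L/s.
V = ΣQ_DR · Δt = 151.0 × 5400 s = 8.154 × 10^5 L.
Over A = 2.61 ha, depth = V / A = 31.2 mm.

d ≈ 31.2 mm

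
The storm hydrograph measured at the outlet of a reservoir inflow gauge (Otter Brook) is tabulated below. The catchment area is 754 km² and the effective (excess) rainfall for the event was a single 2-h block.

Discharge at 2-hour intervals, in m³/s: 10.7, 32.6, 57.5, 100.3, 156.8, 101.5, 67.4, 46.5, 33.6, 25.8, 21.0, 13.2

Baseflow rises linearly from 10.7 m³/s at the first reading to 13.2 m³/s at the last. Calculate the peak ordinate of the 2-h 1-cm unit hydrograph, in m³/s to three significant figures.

Direct runoff: 0.00, 21.67, 46.35, 88.92, 145.19, 89.66, 55.34, 34.21, 21.08, 13.05, 8.03, 0.00 m³/s; ΣQ_DR = 523.5 m³/s, peak = 145.19 m³/s.
Runoff depth d = ΣQ_DR·Δt / A = 523.5 × 7200 / (754 km²) = 4.999 mm.
The 1-cm UH is the DRH scaled by (10 mm)/d, so U_p = 145.19 × 10/4.999 = 290 m³/s.

U_p ≈ 290 m³/s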